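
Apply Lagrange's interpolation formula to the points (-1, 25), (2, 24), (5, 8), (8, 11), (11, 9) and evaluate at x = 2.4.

Lagrange interpolation formula:
P(x) = Σ yᵢ × Lᵢ(x)
where Lᵢ(x) = Π_{j≠i} (x - xⱼ)/(xᵢ - xⱼ)

L_0(2.4) = (2.4 - 2)/(-1 - 2) × (2.4 - 5)/(-1 - 5) × (2.4 - 8)/(-1 - 8) × (2.4 - 11)/(-1 - 11) = -0.025765
L_1(2.4) = (2.4 - (-1))/(2 - (-1)) × (2.4 - 5)/(2 - 5) × (2.4 - 8)/(2 - 8) × (2.4 - 11)/(2 - 11) = 0.875997
L_2(2.4) = (2.4 - (-1))/(5 - (-1)) × (2.4 - 2)/(5 - 2) × (2.4 - 8)/(5 - 8) × (2.4 - 11)/(5 - 11) = 0.202153
L_3(2.4) = (2.4 - (-1))/(8 - (-1)) × (2.4 - 2)/(8 - 2) × (2.4 - 5)/(8 - 5) × (2.4 - 11)/(8 - 11) = -0.062571
L_4(2.4) = (2.4 - (-1))/(11 - (-1)) × (2.4 - 2)/(11 - 2) × (2.4 - 5)/(11 - 5) × (2.4 - 8)/(11 - 8) = 0.010186

P(2.4) = 25×L_0(2.4) + 24×L_1(2.4) + 8×L_2(2.4) + 11×L_3(2.4) + 9×L_4(2.4)
P(2.4) = 21.400421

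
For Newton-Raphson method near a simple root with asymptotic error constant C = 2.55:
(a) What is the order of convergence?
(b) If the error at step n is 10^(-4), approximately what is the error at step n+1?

(a) Newton-Raphson has quadratic (order 2) convergence near simple roots.
    This means |e_{n+1}| ≈ C|e_n|².

(b) With |e_n| = 10^(-4) and C = 2.55:
    |e_{n+1}| ≈ 2.55 × (10^(-4))² = 2.55 × 10^(-8)

(a) 2 (quadratic); (b) |e_{n+1}| ≈ 2.550e-08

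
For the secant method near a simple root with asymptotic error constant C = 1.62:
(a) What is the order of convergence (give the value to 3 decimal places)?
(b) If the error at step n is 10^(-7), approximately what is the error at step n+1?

(a) Secant method has superlinear convergence with order φ = (1+√5)/2 ≈ 1.618.
    This means |e_{n+1}| ≈ C|e_n|^1.618.

(b) With |e_n| = 10^(-7) and C = 1.62:
    |e_{n+1}| ≈ 1.62 × (10^(-7))^1.618 = 1.62 × 10^(-11.33)

(a) ≈ 1.618 (golden ratio); (b) |e_{n+1}| ≈ 7.643e-12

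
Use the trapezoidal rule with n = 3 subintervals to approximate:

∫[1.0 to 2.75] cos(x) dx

f(x) = cos(x)
a = 1.0, b = 2.75, n = 3
h = (b - a)/n = 0.583333

Trapezoidal rule: (h/2)[f(x₀) + 2f(x₁) + 2f(x₂) + ... + f(xₙ)]

x_0 = 1.0000, f(x_0) = 0.540302, coefficient = 1
x_1 = 1.5833, f(x_1) = -0.012537, coefficient = 2
x_2 = 2.1667, f(x_2) = -0.561229, coefficient = 2
x_3 = 2.7500, f(x_3) = -0.924302, coefficient = 1

I ≈ (0.583333/2) × -1.531532 = -0.446697
Exact value: -0.459810
Error: 0.013113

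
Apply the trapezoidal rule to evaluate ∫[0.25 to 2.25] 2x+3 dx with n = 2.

f(x) = 2x+3
a = 0.25, b = 2.25, n = 2
h = (b - a)/n = 1.000000

Trapezoidal rule: (h/2)[f(x₀) + 2f(x₁) + 2f(x₂) + ... + f(xₙ)]

x_0 = 0.2500, f(x_0) = 3.500000, coefficient = 1
x_1 = 1.2500, f(x_1) = 5.500000, coefficient = 2
x_2 = 2.2500, f(x_2) = 7.500000, coefficient = 1

I ≈ (1.000000/2) × 22.000000 = 11.000000
Exact value: 11.000000
Error: 0.000000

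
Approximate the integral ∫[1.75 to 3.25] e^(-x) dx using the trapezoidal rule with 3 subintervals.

f(x) = e^(-x)
a = 1.75, b = 3.25, n = 3
h = (b - a)/n = 0.500000

Trapezoidal rule: (h/2)[f(x₀) + 2f(x₁) + 2f(x₂) + ... + f(xₙ)]

x_0 = 1.7500, f(x_0) = 0.173774, coefficient = 1
x_1 = 2.2500, f(x_1) = 0.105399, coefficient = 2
x_2 = 2.7500, f(x_2) = 0.063928, coefficient = 2
x_3 = 3.2500, f(x_3) = 0.038774, coefficient = 1

I ≈ (0.500000/2) × 0.551202 = 0.137801
Exact value: 0.135000
Error: 0.002801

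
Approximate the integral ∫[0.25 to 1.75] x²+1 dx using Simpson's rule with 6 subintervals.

f(x) = x²+1
a = 0.25, b = 1.75, n = 6
h = (b - a)/n = 0.250000

Simpson's rule: (h/3)[f(x₀) + 4f(x₁) + 2f(x₂) + ... + f(xₙ)]

x_0 = 0.2500, f(x_0) = 1.062500, coefficient = 1
x_1 = 0.5000, f(x_1) = 1.250000, coefficient = 4
x_2 = 0.7500, f(x_2) = 1.562500, coefficient = 2
x_3 = 1.0000, f(x_3) = 2.000000, coefficient = 4
x_4 = 1.2500, f(x_4) = 2.562500, coefficient = 2
x_5 = 1.5000, f(x_5) = 3.250000, coefficient = 4
x_6 = 1.7500, f(x_6) = 4.062500, coefficient = 1

I ≈ (0.250000/3) × 39.375000 = 3.281250
Exact value: 3.281250
Error: 0.000000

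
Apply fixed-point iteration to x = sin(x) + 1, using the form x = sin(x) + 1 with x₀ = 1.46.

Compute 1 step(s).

Equation: x = sin(x) + 1
Fixed-point form: x = sin(x) + 1
x₀ = 1.46

x_1 = g(1.460000) = 1.993868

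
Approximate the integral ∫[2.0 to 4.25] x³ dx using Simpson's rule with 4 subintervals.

f(x) = x³
a = 2.0, b = 4.25, n = 4
h = (b - a)/n = 0.562500

Simpson's rule: (h/3)[f(x₀) + 4f(x₁) + 2f(x₂) + ... + f(xₙ)]

x_0 = 2.0000, f(x_0) = 8.000000, coefficient = 1
x_1 = 2.5625, f(x_1) = 16.826416, coefficient = 4
x_2 = 3.1250, f(x_2) = 30.517578, coefficient = 2
x_3 = 3.6875, f(x_3) = 50.141357, coefficient = 4
x_4 = 4.2500, f(x_4) = 76.765625, coefficient = 1

I ≈ (0.562500/3) × 413.671875 = 77.563477
Exact value: 77.563477
Error: 0.000000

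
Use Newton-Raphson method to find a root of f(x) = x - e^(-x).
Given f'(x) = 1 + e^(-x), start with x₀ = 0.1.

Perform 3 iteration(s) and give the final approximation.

f(x) = x - e^(-x)
f'(x) = 1 + e^(-x)
x₀ = 0.1

Newton-Raphson formula: x_{n+1} = x_n - f(x_n)/f'(x_n)

Iteration 1:
  f(0.100000) = -0.804837
  f'(0.100000) = 1.904837
  x_1 = 0.100000 - (-0.804837)/1.904837 = 0.522523
Iteration 2:
  f(0.522523) = -0.070500
  f'(0.522523) = 1.593023
  x_2 = 0.522523 - (-0.070500)/1.593023 = 0.566778
Iteration 3:
  f(0.566778) = -0.000572
  f'(0.566778) = 1.567350
  x_3 = 0.566778 - (-0.000572)/1.567350 = 0.567143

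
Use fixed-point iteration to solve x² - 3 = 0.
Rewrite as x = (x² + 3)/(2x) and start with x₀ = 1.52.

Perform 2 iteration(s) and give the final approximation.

Equation: x² - 3 = 0
Fixed-point form: x = (x² + 3)/(2x)
x₀ = 1.52

x_1 = g(1.520000) = 1.746842
x_2 = g(1.746842) = 1.732113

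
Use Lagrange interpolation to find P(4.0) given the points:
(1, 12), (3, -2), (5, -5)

Lagrange interpolation formula:
P(x) = Σ yᵢ × Lᵢ(x)
where Lᵢ(x) = Π_{j≠i} (x - xⱼ)/(xᵢ - xⱼ)

L_0(4.0) = (4.0 - 3)/(1 - 3) × (4.0 - 5)/(1 - 5) = -0.125000
L_1(4.0) = (4.0 - 1)/(3 - 1) × (4.0 - 5)/(3 - 5) = 0.750000
L_2(4.0) = (4.0 - 1)/(5 - 1) × (4.0 - 3)/(5 - 3) = 0.375000

P(4.0) = 12×L_0(4.0) + (-2)×L_1(4.0) + (-5)×L_2(4.0)
P(4.0) = -4.875000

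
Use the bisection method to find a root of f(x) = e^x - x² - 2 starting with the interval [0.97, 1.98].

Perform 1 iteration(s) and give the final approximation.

f(x) = e^x - x² - 2
Initial interval: [0.97, 1.98]

Iteration 1:
  c_1 = (0.970000 + 1.980000)/2 = 1.475000
  f(c_1) = f(1.475000) = 0.195411
  f(a) × f(c) < 0, new interval: [0.970000, 1.475000]

After 1 iteration(s), the approximation is c_1 = 1.475000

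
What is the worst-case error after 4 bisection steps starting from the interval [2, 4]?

Bisection error bound: |error| ≤ (b-a)/2^n
|error| ≤ (4 - 2)/2^4 = 2/2^4
|error| ≤ 0.1250000000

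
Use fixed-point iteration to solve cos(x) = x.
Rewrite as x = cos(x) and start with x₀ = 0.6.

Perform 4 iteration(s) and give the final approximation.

Equation: cos(x) = x
Fixed-point form: x = cos(x)
x₀ = 0.6

x_1 = g(0.600000) = 0.825336
x_2 = g(0.825336) = 0.678310
x_3 = g(0.678310) = 0.778634
x_4 = g(0.778634) = 0.711874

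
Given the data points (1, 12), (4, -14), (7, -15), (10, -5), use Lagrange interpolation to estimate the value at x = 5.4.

Lagrange interpolation formula:
P(x) = Σ yᵢ × Lᵢ(x)
where Lᵢ(x) = Π_{j≠i} (x - xⱼ)/(xᵢ - xⱼ)

L_0(5.4) = (5.4 - 4)/(1 - 4) × (5.4 - 7)/(1 - 7) × (5.4 - 10)/(1 - 10) = -0.063605
L_1(5.4) = (5.4 - 1)/(4 - 1) × (5.4 - 7)/(4 - 7) × (5.4 - 10)/(4 - 10) = 0.599704
L_2(5.4) = (5.4 - 1)/(7 - 1) × (5.4 - 4)/(7 - 4) × (5.4 - 10)/(7 - 10) = 0.524741
L_3(5.4) = (5.4 - 1)/(10 - 1) × (5.4 - 4)/(10 - 4) × (5.4 - 7)/(10 - 7) = -0.060840

P(5.4) = 12×L_0(5.4) + (-14)×L_1(5.4) + (-15)×L_2(5.4) + (-5)×L_3(5.4)
P(5.4) = -16.726025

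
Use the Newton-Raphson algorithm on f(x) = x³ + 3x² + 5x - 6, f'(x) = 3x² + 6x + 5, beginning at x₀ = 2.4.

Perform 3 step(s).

f(x) = x³ + 3x² + 5x - 6
f'(x) = 3x² + 6x + 5
x₀ = 2.4

Newton-Raphson formula: x_{n+1} = x_n - f(x_n)/f'(x_n)

Iteration 1:
  f(2.400000) = 37.104000
  f'(2.400000) = 36.680000
  x_1 = 2.400000 - 37.104000/36.680000 = 1.388441
Iteration 2:
  f(1.388441) = 9.402095
  f'(1.388441) = 19.113945
  x_2 = 1.388441 - 9.402095/19.113945 = 0.896543
Iteration 3:
  f(0.896543) = 1.614720
  f'(0.896543) = 12.790631
  x_3 = 0.896543 - 1.614720/12.790631 = 0.770301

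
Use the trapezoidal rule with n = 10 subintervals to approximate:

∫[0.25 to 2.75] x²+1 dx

f(x) = x²+1
a = 0.25, b = 2.75, n = 10
h = (b - a)/n = 0.250000

Trapezoidal rule: (h/2)[f(x₀) + 2f(x₁) + 2f(x₂) + ... + f(xₙ)]

x_0 = 0.2500, f(x_0) = 1.062500, coefficient = 1
x_1 = 0.5000, f(x_1) = 1.250000, coefficient = 2
x_2 = 0.7500, f(x_2) = 1.562500, coefficient = 2
x_3 = 1.0000, f(x_3) = 2.000000, coefficient = 2
x_4 = 1.2500, f(x_4) = 2.562500, coefficient = 2
x_5 = 1.5000, f(x_5) = 3.250000, coefficient = 2
x_6 = 1.7500, f(x_6) = 4.062500, coefficient = 2
x_7 = 2.0000, f(x_7) = 5.000000, coefficient = 2
x_8 = 2.2500, f(x_8) = 6.062500, coefficient = 2
x_9 = 2.5000, f(x_9) = 7.250000, coefficient = 2
x_10 = 2.7500, f(x_10) = 8.562500, coefficient = 1

I ≈ (0.250000/2) × 75.625000 = 9.453125
Exact value: 9.427083
Error: 0.026042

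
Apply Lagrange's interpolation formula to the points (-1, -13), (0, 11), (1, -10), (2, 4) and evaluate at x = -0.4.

Lagrange interpolation formula:
P(x) = Σ yᵢ × Lᵢ(x)
where Lᵢ(x) = Π_{j≠i} (x - xⱼ)/(xᵢ - xⱼ)

L_0(-0.4) = (-0.4 - 0)/(-1 - 0) × (-0.4 - 1)/(-1 - 1) × (-0.4 - 2)/(-1 - 2) = 0.224000
L_1(-0.4) = (-0.4 - (-1))/(0 - (-1)) × (-0.4 - 1)/(0 - 1) × (-0.4 - 2)/(0 - 2) = 1.008000
L_2(-0.4) = (-0.4 - (-1))/(1 - (-1)) × (-0.4 - 0)/(1 - 0) × (-0.4 - 2)/(1 - 2) = -0.288000
L_3(-0.4) = (-0.4 - (-1))/(2 - (-1)) × (-0.4 - 0)/(2 - 0) × (-0.4 - 1)/(2 - 1) = 0.056000

P(-0.4) = (-13)×L_0(-0.4) + 11×L_1(-0.4) + (-10)×L_2(-0.4) + 4×L_3(-0.4)
P(-0.4) = 11.280000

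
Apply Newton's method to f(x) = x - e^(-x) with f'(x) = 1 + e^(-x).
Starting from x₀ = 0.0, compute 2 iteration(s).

f(x) = x - e^(-x)
f'(x) = 1 + e^(-x)
x₀ = 0.0

Newton-Raphson formula: x_{n+1} = x_n - f(x_n)/f'(x_n)

Iteration 1:
  f(0.000000) = -1.000000
  f'(0.000000) = 2.000000
  x_1 = 0.000000 - (-1.000000)/2.000000 = 0.500000
Iteration 2:
  f(0.500000) = -0.106531
  f'(0.500000) = 1.606531
  x_2 = 0.500000 - (-0.106531)/1.606531 = 0.566311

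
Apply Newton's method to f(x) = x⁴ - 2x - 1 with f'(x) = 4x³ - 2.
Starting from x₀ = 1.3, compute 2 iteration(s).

f(x) = x⁴ - 2x - 1
f'(x) = 4x³ - 2
x₀ = 1.3

Newton-Raphson formula: x_{n+1} = x_n - f(x_n)/f'(x_n)

Iteration 1:
  f(1.300000) = -0.743900
  f'(1.300000) = 6.788000
  x_1 = 1.300000 - (-0.743900)/6.788000 = 1.409590
Iteration 2:
  f(1.409590) = 0.128771
  f'(1.409590) = 9.203116
  x_2 = 1.409590 - 0.128771/9.203116 = 1.395598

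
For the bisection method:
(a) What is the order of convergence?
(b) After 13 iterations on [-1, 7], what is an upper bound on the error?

(a) Bisection has linear (order 1) convergence; the error is halved each step.

(b) Error bound = (b-a)/2^n = (7 - (-1))/2^{13}
    = 8/2^{13}

(a) 1 (linear); (b) error ≤ 9.77e-04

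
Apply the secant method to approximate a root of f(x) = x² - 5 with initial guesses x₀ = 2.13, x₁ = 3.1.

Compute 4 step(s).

f(x) = x² - 5
x₀ = 2.13, x₁ = 3.1

Secant formula: x_{n+1} = x_n - f(x_n)(x_n - x_{n-1})/(f(x_n) - f(x_{n-1}))

Iteration 1:
  f(2.130000) = -0.463100
  f(3.100000) = 4.610000
  x_2 = 3.100000 - 4.610000×(3.100000 - 2.130000)/(4.610000 - (-0.463100))
       = 2.218547
Iteration 2:
  f(3.100000) = 4.610000
  f(2.218547) = -0.078050
  x_3 = 2.218547 - (-0.078050)×(2.218547 - 3.100000)/(-0.078050 - 4.610000)
       = 2.233222
Iteration 3:
  f(2.218547) = -0.078050
  f(2.233222) = -0.012720
  x_4 = 2.233222 - (-0.012720)×(2.233222 - 2.218547)/(-0.012720 - (-0.078050))
       = 2.236079
Iteration 4:
  f(2.233222) = -0.012720
  f(2.236079) = 0.000050
  x_5 = 2.236079 - 0.000050×(2.236079 - 2.233222)/(0.000050 - (-0.012720))
       = 2.236068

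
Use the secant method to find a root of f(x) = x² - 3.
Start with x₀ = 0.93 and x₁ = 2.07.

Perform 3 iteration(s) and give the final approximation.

f(x) = x² - 3
x₀ = 0.93, x₁ = 2.07

Secant formula: x_{n+1} = x_n - f(x_n)(x_n - x_{n-1})/(f(x_n) - f(x_{n-1}))

Iteration 1:
  f(0.930000) = -2.135100
  f(2.070000) = 1.284900
  x_2 = 2.070000 - 1.284900×(2.070000 - 0.930000)/(1.284900 - (-2.135100))
       = 1.641700
Iteration 2:
  f(2.070000) = 1.284900
  f(1.641700) = -0.304821
  x_3 = 1.641700 - (-0.304821)×(1.641700 - 2.070000)/(-0.304821 - 1.284900)
       = 1.723824
Iteration 3:
  f(1.641700) = -0.304821
  f(1.723824) = -0.028429
  x_4 = 1.723824 - (-0.028429)×(1.723824 - 1.641700)/(-0.028429 - (-0.304821))
       = 1.732272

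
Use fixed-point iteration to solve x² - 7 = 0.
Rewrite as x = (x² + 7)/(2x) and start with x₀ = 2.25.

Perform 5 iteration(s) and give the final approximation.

Equation: x² - 7 = 0
Fixed-point form: x = (x² + 7)/(2x)
x₀ = 2.25

x_1 = g(2.250000) = 2.680556
x_2 = g(2.680556) = 2.645977
x_3 = g(2.645977) = 2.645751
x_4 = g(2.645751) = 2.645751
x_5 = g(2.645751) = 2.645751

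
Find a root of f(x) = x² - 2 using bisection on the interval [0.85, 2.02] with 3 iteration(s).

f(x) = x² - 2
Initial interval: [0.85, 2.02]

Iteration 1:
  c_1 = (0.850000 + 2.020000)/2 = 1.435000
  f(c_1) = f(1.435000) = 0.059225
  f(a) × f(c) < 0, new interval: [0.850000, 1.435000]
Iteration 2:
  c_2 = (0.850000 + 1.435000)/2 = 1.142500
  f(c_2) = f(1.142500) = -0.694694
  f(a) × f(c) ≥ 0, new interval: [1.142500, 1.435000]
Iteration 3:
  c_3 = (1.142500 + 1.435000)/2 = 1.288750
  f(c_3) = f(1.288750) = -0.339123
  f(a) × f(c) ≥ 0, new interval: [1.288750, 1.435000]

After 3 iteration(s), the approximation is c_3 = 1.288750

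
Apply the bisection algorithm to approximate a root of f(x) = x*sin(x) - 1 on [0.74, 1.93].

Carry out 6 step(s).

f(x) = x*sin(x) - 1
Initial interval: [0.74, 1.93]

Iteration 1:
  c_1 = (0.740000 + 1.930000)/2 = 1.335000
  f(c_1) = f(1.335000) = 0.298059
  f(a) × f(c) < 0, new interval: [0.740000, 1.335000]
Iteration 2:
  c_2 = (0.740000 + 1.335000)/2 = 1.037500
  f(c_2) = f(1.037500) = -0.106571
  f(a) × f(c) ≥ 0, new interval: [1.037500, 1.335000]
Iteration 3:
  c_3 = (1.037500 + 1.335000)/2 = 1.186250
  f(c_3) = f(1.186250) = 0.099617
  f(a) × f(c) < 0, new interval: [1.037500, 1.186250]
Iteration 4:
  c_4 = (1.037500 + 1.186250)/2 = 1.111875
  f(c_4) = f(1.111875) = -0.003170
  f(a) × f(c) ≥ 0, new interval: [1.111875, 1.186250]
Iteration 5:
  c_5 = (1.111875 + 1.186250)/2 = 1.149062
  f(c_5) = f(1.149062) = 0.048382
  f(a) × f(c) < 0, new interval: [1.111875, 1.149062]
Iteration 6:
  c_6 = (1.111875 + 1.149062)/2 = 1.130469
  f(c_6) = f(1.130469) = 0.022636
  f(a) × f(c) < 0, new interval: [1.111875, 1.130469]

After 6 iteration(s), the approximation is c_6 = 1.130469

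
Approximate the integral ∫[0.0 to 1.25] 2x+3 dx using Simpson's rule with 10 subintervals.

f(x) = 2x+3
a = 0.0, b = 1.25, n = 10
h = (b - a)/n = 0.125000

Simpson's rule: (h/3)[f(x₀) + 4f(x₁) + 2f(x₂) + ... + f(xₙ)]

x_0 = 0.0000, f(x_0) = 3.000000, coefficient = 1
x_1 = 0.1250, f(x_1) = 3.250000, coefficient = 4
x_2 = 0.2500, f(x_2) = 3.500000, coefficient = 2
x_3 = 0.3750, f(x_3) = 3.750000, coefficient = 4
x_4 = 0.5000, f(x_4) = 4.000000, coefficient = 2
x_5 = 0.6250, f(x_5) = 4.250000, coefficient = 4
x_6 = 0.7500, f(x_6) = 4.500000, coefficient = 2
x_7 = 0.8750, f(x_7) = 4.750000, coefficient = 4
x_8 = 1.0000, f(x_8) = 5.000000, coefficient = 2
x_9 = 1.1250, f(x_9) = 5.250000, coefficient = 4
x_10 = 1.2500, f(x_10) = 5.500000, coefficient = 1

I ≈ (0.125000/3) × 127.500000 = 5.312500
Exact value: 5.312500
Error: 0.000000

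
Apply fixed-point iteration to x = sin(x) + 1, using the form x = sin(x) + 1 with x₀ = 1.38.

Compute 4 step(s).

Equation: x = sin(x) + 1
Fixed-point form: x = sin(x) + 1
x₀ = 1.38

x_1 = g(1.380000) = 1.981854
x_2 = g(1.981854) = 1.916699
x_3 = g(1.916699) = 1.940770
x_4 = g(1.940770) = 1.932337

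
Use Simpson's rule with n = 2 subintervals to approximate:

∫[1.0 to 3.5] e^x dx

f(x) = e^x
a = 1.0, b = 3.5, n = 2
h = (b - a)/n = 1.250000

Simpson's rule: (h/3)[f(x₀) + 4f(x₁) + 2f(x₂) + ... + f(xₙ)]

x_0 = 1.0000, f(x_0) = 2.718282, coefficient = 1
x_1 = 2.2500, f(x_1) = 9.487736, coefficient = 4
x_2 = 3.5000, f(x_2) = 33.115452, coefficient = 1

I ≈ (1.250000/3) × 73.784677 = 30.743615
Exact value: 30.397170
Error: 0.346445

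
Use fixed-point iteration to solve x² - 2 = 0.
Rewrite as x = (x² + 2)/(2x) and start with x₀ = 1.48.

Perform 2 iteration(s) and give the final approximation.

Equation: x² - 2 = 0
Fixed-point form: x = (x² + 2)/(2x)
x₀ = 1.48

x_1 = g(1.480000) = 1.415676
x_2 = g(1.415676) = 1.414214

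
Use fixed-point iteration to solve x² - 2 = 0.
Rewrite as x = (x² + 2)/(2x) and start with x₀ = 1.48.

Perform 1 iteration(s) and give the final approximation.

Equation: x² - 2 = 0
Fixed-point form: x = (x² + 2)/(2x)
x₀ = 1.48

x_1 = g(1.480000) = 1.415676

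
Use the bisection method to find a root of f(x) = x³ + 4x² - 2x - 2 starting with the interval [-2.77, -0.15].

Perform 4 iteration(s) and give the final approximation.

f(x) = x³ + 4x² - 2x - 2
Initial interval: [-2.77, -0.15]

Iteration 1:
  c_1 = (-2.770000 + (-0.150000))/2 = -1.460000
  f(c_1) = f(-1.460000) = 6.334264
  f(a) × f(c) ≥ 0, new interval: [-1.460000, -0.150000]
Iteration 2:
  c_2 = (-1.460000 + (-0.150000))/2 = -0.805000
  f(c_2) = f(-0.805000) = 1.680440
  f(a) × f(c) ≥ 0, new interval: [-0.805000, -0.150000]
Iteration 3:
  c_3 = (-0.805000 + (-0.150000))/2 = -0.477500
  f(c_3) = f(-0.477500) = -0.241848
  f(a) × f(c) < 0, new interval: [-0.805000, -0.477500]
Iteration 4:
  c_4 = (-0.805000 + (-0.477500))/2 = -0.641250
  f(c_4) = f(-0.641250) = 0.663623
  f(a) × f(c) ≥ 0, new interval: [-0.641250, -0.477500]

After 4 iteration(s), the approximation is c_4 = -0.641250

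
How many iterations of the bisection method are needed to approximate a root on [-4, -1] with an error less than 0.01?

We need (b-a)/2^n ≤ 0.01
(-1 - (-4))/2^n ≤ 0.01
3/2^n ≤ 0.01
2^n ≥ 300
n ≥ log₂(300) = 8.23
n ≥ 9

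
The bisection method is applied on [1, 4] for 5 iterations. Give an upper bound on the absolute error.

Bisection error bound: |error| ≤ (b-a)/2^n
|error| ≤ (4 - 1)/2^5 = 3/2^5
|error| ≤ 0.0937500000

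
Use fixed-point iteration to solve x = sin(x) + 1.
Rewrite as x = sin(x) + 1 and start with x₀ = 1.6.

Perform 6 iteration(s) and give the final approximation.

Equation: x = sin(x) + 1
Fixed-point form: x = sin(x) + 1
x₀ = 1.6

x_1 = g(1.600000) = 1.999574
x_2 = g(1.999574) = 1.909475
x_3 = g(1.909475) = 1.943195
x_4 = g(1.943195) = 1.931457
x_5 = g(1.931457) = 1.935664
x_6 = g(1.935664) = 1.934171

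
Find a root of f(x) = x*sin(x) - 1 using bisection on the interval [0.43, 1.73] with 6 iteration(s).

f(x) = x*sin(x) - 1
Initial interval: [0.43, 1.73]

Iteration 1:
  c_1 = (0.430000 + 1.730000)/2 = 1.080000
  f(c_1) = f(1.080000) = -0.047486
  f(a) × f(c) ≥ 0, new interval: [1.080000, 1.730000]
Iteration 2:
  c_2 = (1.080000 + 1.730000)/2 = 1.405000
  f(c_2) = f(1.405000) = 0.385734
  f(a) × f(c) < 0, new interval: [1.080000, 1.405000]
Iteration 3:
  c_3 = (1.080000 + 1.405000)/2 = 1.242500
  f(c_3) = f(1.242500) = 0.176142
  f(a) × f(c) < 0, new interval: [1.080000, 1.242500]
Iteration 4:
  c_4 = (1.080000 + 1.242500)/2 = 1.161250
  f(c_4) = f(1.161250) = 0.065216
  f(a) × f(c) < 0, new interval: [1.080000, 1.161250]
Iteration 5:
  c_5 = (1.080000 + 1.161250)/2 = 1.120625
  f(c_5) = f(1.120625) = 0.008980
  f(a) × f(c) < 0, new interval: [1.080000, 1.120625]
Iteration 6:
  c_6 = (1.080000 + 1.120625)/2 = 1.100313
  f(c_6) = f(1.100313) = -0.019237
  f(a) × f(c) ≥ 0, new interval: [1.100313, 1.120625]

After 6 iteration(s), the approximation is c_6 = 1.100313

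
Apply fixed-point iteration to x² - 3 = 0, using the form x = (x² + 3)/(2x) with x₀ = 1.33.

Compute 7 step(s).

Equation: x² - 3 = 0
Fixed-point form: x = (x² + 3)/(2x)
x₀ = 1.33

x_1 = g(1.330000) = 1.792820
x_2 = g(1.792820) = 1.733081
x_3 = g(1.733081) = 1.732051
x_4 = g(1.732051) = 1.732051
x_5 = g(1.732051) = 1.732051
x_6 = g(1.732051) = 1.732051
x_7 = g(1.732051) = 1.732051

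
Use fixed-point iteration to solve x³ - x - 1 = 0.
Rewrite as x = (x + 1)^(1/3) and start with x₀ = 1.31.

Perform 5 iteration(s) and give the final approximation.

Equation: x³ - x - 1 = 0
Fixed-point form: x = (x + 1)^(1/3)
x₀ = 1.31

x_1 = g(1.310000) = 1.321916
x_2 = g(1.321916) = 1.324186
x_3 = g(1.324186) = 1.324617
x_4 = g(1.324617) = 1.324699
x_5 = g(1.324699) = 1.324714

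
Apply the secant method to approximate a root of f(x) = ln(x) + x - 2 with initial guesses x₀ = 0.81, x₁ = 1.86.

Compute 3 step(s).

f(x) = ln(x) + x - 2
x₀ = 0.81, x₁ = 1.86

Secant formula: x_{n+1} = x_n - f(x_n)(x_n - x_{n-1})/(f(x_n) - f(x_{n-1}))

Iteration 1:
  f(0.810000) = -1.400721
  f(1.860000) = 0.480576
  x_2 = 1.860000 - 0.480576×(1.860000 - 0.810000)/(0.480576 - (-1.400721))
       = 1.591778
Iteration 2:
  f(1.860000) = 0.480576
  f(1.591778) = 0.056630
  x_3 = 1.591778 - 0.056630×(1.591778 - 1.860000)/(0.056630 - 0.480576)
       = 1.555950
Iteration 3:
  f(1.591778) = 0.056630
  f(1.555950) = -0.001964
  x_4 = 1.555950 - (-0.001964)×(1.555950 - 1.591778)/(-0.001964 - 0.056630)
       = 1.557151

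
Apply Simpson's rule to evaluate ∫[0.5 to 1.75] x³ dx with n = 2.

f(x) = x³
a = 0.5, b = 1.75, n = 2
h = (b - a)/n = 0.625000

Simpson's rule: (h/3)[f(x₀) + 4f(x₁) + 2f(x₂) + ... + f(xₙ)]

x_0 = 0.5000, f(x_0) = 0.125000, coefficient = 1
x_1 = 1.1250, f(x_1) = 1.423828, coefficient = 4
x_2 = 1.7500, f(x_2) = 5.359375, coefficient = 1

I ≈ (0.625000/3) × 11.179688 = 2.329102
Exact value: 2.329102
Error: 0.000000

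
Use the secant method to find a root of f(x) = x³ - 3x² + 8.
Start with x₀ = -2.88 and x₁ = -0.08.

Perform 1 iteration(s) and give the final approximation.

f(x) = x³ - 3x² + 8
x₀ = -2.88, x₁ = -0.08

Secant formula: x_{n+1} = x_n - f(x_n)(x_n - x_{n-1})/(f(x_n) - f(x_{n-1}))

Iteration 1:
  f(-2.880000) = -40.771072
  f(-0.080000) = 7.980288
  x_2 = -0.080000 - 7.980288×(-0.080000 - (-2.880000))/(7.980288 - (-40.771072))
       = -0.538342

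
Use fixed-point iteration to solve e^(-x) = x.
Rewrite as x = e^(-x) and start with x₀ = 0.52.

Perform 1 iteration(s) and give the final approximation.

Equation: e^(-x) = x
Fixed-point form: x = e^(-x)
x₀ = 0.52

x_1 = g(0.520000) = 0.594521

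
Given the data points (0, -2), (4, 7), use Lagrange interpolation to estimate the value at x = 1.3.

Lagrange interpolation formula:
P(x) = Σ yᵢ × Lᵢ(x)
where Lᵢ(x) = Π_{j≠i} (x - xⱼ)/(xᵢ - xⱼ)

L_0(1.3) = (1.3 - 4)/(0 - 4) = 0.675000
L_1(1.3) = (1.3 - 0)/(4 - 0) = 0.325000

P(1.3) = (-2)×L_0(1.3) + 7×L_1(1.3)
P(1.3) = 0.925000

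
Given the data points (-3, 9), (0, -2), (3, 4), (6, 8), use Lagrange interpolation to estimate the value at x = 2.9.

Lagrange interpolation formula:
P(x) = Σ yᵢ × Lᵢ(x)
where Lᵢ(x) = Π_{j≠i} (x - xⱼ)/(xᵢ - xⱼ)

L_0(2.9) = (2.9 - 0)/(-3 - 0) × (2.9 - 3)/(-3 - 3) × (2.9 - 6)/(-3 - 6) = -0.005549
L_1(2.9) = (2.9 - (-3))/(0 - (-3)) × (2.9 - 3)/(0 - 3) × (2.9 - 6)/(0 - 6) = 0.033870
L_2(2.9) = (2.9 - (-3))/(3 - (-3)) × (2.9 - 0)/(3 - 0) × (2.9 - 6)/(3 - 6) = 0.982241
L_3(2.9) = (2.9 - (-3))/(6 - (-3)) × (2.9 - 0)/(6 - 0) × (2.9 - 3)/(6 - 3) = -0.010562

P(2.9) = 9×L_0(2.9) + (-2)×L_1(2.9) + 4×L_2(2.9) + 8×L_3(2.9)
P(2.9) = 3.726784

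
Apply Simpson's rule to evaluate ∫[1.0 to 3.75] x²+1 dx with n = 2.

f(x) = x²+1
a = 1.0, b = 3.75, n = 2
h = (b - a)/n = 1.375000

Simpson's rule: (h/3)[f(x₀) + 4f(x₁) + 2f(x₂) + ... + f(xₙ)]

x_0 = 1.0000, f(x_0) = 2.000000, coefficient = 1
x_1 = 2.3750, f(x_1) = 6.640625, coefficient = 4
x_2 = 3.7500, f(x_2) = 15.062500, coefficient = 1

I ≈ (1.375000/3) × 43.625000 = 19.994792
Exact value: 19.994792
Error: 0.000000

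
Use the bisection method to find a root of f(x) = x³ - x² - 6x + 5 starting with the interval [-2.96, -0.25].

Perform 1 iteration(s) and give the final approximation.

f(x) = x³ - x² - 6x + 5
Initial interval: [-2.96, -0.25]

Iteration 1:
  c_1 = (-2.960000 + (-0.250000))/2 = -1.605000
  f(c_1) = f(-1.605000) = 7.919455
  f(a) × f(c) < 0, new interval: [-2.960000, -1.605000]

After 1 iteration(s), the approximation is c_1 = -1.605000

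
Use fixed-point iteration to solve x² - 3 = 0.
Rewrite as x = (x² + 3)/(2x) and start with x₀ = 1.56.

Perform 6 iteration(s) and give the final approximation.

Equation: x² - 3 = 0
Fixed-point form: x = (x² + 3)/(2x)
x₀ = 1.56

x_1 = g(1.560000) = 1.741538
x_2 = g(1.741538) = 1.732077
x_3 = g(1.732077) = 1.732051
x_4 = g(1.732051) = 1.732051
x_5 = g(1.732051) = 1.732051
x_6 = g(1.732051) = 1.732051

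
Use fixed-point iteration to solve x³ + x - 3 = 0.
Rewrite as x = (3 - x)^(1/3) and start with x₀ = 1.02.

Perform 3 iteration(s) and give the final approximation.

Equation: x³ + x - 3 = 0
Fixed-point form: x = (3 - x)^(1/3)
x₀ = 1.02

x_1 = g(1.020000) = 1.255707
x_2 = g(1.255707) = 1.203760
x_3 = g(1.203760) = 1.215593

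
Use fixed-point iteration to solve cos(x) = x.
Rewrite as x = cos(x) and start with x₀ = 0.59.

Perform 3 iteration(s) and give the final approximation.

Equation: cos(x) = x
Fixed-point form: x = cos(x)
x₀ = 0.59

x_1 = g(0.590000) = 0.830941
x_2 = g(0.830941) = 0.674181
x_3 = g(0.674181) = 0.781218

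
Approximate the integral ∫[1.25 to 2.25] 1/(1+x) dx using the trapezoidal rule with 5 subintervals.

f(x) = 1/(1+x)
a = 1.25, b = 2.25, n = 5
h = (b - a)/n = 0.200000

Trapezoidal rule: (h/2)[f(x₀) + 2f(x₁) + 2f(x₂) + ... + f(xₙ)]

x_0 = 1.2500, f(x_0) = 0.444444, coefficient = 1
x_1 = 1.4500, f(x_1) = 0.408163, coefficient = 2
x_2 = 1.6500, f(x_2) = 0.377358, coefficient = 2
x_3 = 1.8500, f(x_3) = 0.350877, coefficient = 2
x_4 = 2.0500, f(x_4) = 0.327869, coefficient = 2
x_5 = 2.2500, f(x_5) = 0.307692, coefficient = 1

I ≈ (0.200000/2) × 3.680672 = 0.368067
Exact value: 0.367725
Error: 0.000342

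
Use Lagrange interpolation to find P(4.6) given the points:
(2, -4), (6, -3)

Lagrange interpolation formula:
P(x) = Σ yᵢ × Lᵢ(x)
where Lᵢ(x) = Π_{j≠i} (x - xⱼ)/(xᵢ - xⱼ)

L_0(4.6) = (4.6 - 6)/(2 - 6) = 0.350000
L_1(4.6) = (4.6 - 2)/(6 - 2) = 0.650000

P(4.6) = (-4)×L_0(4.6) + (-3)×L_1(4.6)
P(4.6) = -3.350000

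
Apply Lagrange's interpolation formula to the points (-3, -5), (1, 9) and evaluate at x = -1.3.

Lagrange interpolation formula:
P(x) = Σ yᵢ × Lᵢ(x)
where Lᵢ(x) = Π_{j≠i} (x - xⱼ)/(xᵢ - xⱼ)

L_0(-1.3) = (-1.3 - 1)/(-3 - 1) = 0.575000
L_1(-1.3) = (-1.3 - (-3))/(1 - (-3)) = 0.425000

P(-1.3) = (-5)×L_0(-1.3) + 9×L_1(-1.3)
P(-1.3) = 0.950000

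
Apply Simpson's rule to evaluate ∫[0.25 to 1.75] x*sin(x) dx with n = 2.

f(x) = x*sin(x)
a = 0.25, b = 1.75, n = 2
h = (b - a)/n = 0.750000

Simpson's rule: (h/3)[f(x₀) + 4f(x₁) + 2f(x₂) + ... + f(xₙ)]

x_0 = 0.2500, f(x_0) = 0.061851, coefficient = 1
x_1 = 1.0000, f(x_1) = 0.841471, coefficient = 4
x_2 = 1.7500, f(x_2) = 1.721975, coefficient = 1

I ≈ (0.750000/3) × 5.149710 = 1.287428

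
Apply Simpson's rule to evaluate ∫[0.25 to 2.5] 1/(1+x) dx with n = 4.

f(x) = 1/(1+x)
a = 0.25, b = 2.5, n = 4
h = (b - a)/n = 0.562500

Simpson's rule: (h/3)[f(x₀) + 4f(x₁) + 2f(x₂) + ... + f(xₙ)]

x_0 = 0.2500, f(x_0) = 0.800000, coefficient = 1
x_1 = 0.8125, f(x_1) = 0.551724, coefficient = 4
x_2 = 1.3750, f(x_2) = 0.421053, coefficient = 2
x_3 = 1.9375, f(x_3) = 0.340426, coefficient = 4
x_4 = 2.5000, f(x_4) = 0.285714, coefficient = 1

I ≈ (0.562500/3) × 5.496418 = 1.030578
Exact value: 1.029619
Error: 0.000959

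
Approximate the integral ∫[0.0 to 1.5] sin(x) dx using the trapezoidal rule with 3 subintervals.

f(x) = sin(x)
a = 0.0, b = 1.5, n = 3
h = (b - a)/n = 0.500000

Trapezoidal rule: (h/2)[f(x₀) + 2f(x₁) + 2f(x₂) + ... + f(xₙ)]

x_0 = 0.0000, f(x_0) = 0.000000, coefficient = 1
x_1 = 0.5000, f(x_1) = 0.479426, coefficient = 2
x_2 = 1.0000, f(x_2) = 0.841471, coefficient = 2
x_3 = 1.5000, f(x_3) = 0.997495, coefficient = 1

I ≈ (0.500000/2) × 3.639288 = 0.909822
Exact value: 0.929263
Error: 0.019441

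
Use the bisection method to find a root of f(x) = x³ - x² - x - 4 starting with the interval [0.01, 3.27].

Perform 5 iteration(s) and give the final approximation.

f(x) = x³ - x² - x - 4
Initial interval: [0.01, 3.27]

Iteration 1:
  c_1 = (0.010000 + 3.270000)/2 = 1.640000
  f(c_1) = f(1.640000) = -3.918656
  f(a) × f(c) ≥ 0, new interval: [1.640000, 3.270000]
Iteration 2:
  c_2 = (1.640000 + 3.270000)/2 = 2.455000
  f(c_2) = f(2.455000) = 2.314321
  f(a) × f(c) < 0, new interval: [1.640000, 2.455000]
Iteration 3:
  c_3 = (1.640000 + 2.455000)/2 = 2.047500
  f(c_3) = f(2.047500) = -1.656112
  f(a) × f(c) ≥ 0, new interval: [2.047500, 2.455000]
Iteration 4:
  c_4 = (2.047500 + 2.455000)/2 = 2.251250
  f(c_4) = f(2.251250) = 0.090243
  f(a) × f(c) < 0, new interval: [2.047500, 2.251250]
Iteration 5:
  c_5 = (2.047500 + 2.251250)/2 = 2.149375
  f(c_5) = f(2.149375) = -0.839478
  f(a) × f(c) ≥ 0, new interval: [2.149375, 2.251250]

After 5 iteration(s), the approximation is c_5 = 2.149375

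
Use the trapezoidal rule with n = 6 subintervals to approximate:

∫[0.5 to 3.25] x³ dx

f(x) = x³
a = 0.5, b = 3.25, n = 6
h = (b - a)/n = 0.458333

Trapezoidal rule: (h/2)[f(x₀) + 2f(x₁) + 2f(x₂) + ... + f(xₙ)]

x_0 = 0.5000, f(x_0) = 0.125000, coefficient = 1
x_1 = 0.9583, f(x_1) = 0.880136, coefficient = 2
x_2 = 1.4167, f(x_2) = 2.843171, coefficient = 2
x_3 = 1.8750, f(x_3) = 6.591797, coefficient = 2
x_4 = 2.3333, f(x_4) = 12.703704, coefficient = 2
x_5 = 2.7917, f(x_5) = 21.756583, coefficient = 2
x_6 = 3.2500, f(x_6) = 34.328125, coefficient = 1

I ≈ (0.458333/2) × 124.003906 = 28.417562
Exact value: 27.875977
Error: 0.541585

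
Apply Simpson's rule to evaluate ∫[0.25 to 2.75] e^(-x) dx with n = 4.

f(x) = e^(-x)
a = 0.25, b = 2.75, n = 4
h = (b - a)/n = 0.625000

Simpson's rule: (h/3)[f(x₀) + 4f(x₁) + 2f(x₂) + ... + f(xₙ)]

x_0 = 0.2500, f(x_0) = 0.778801, coefficient = 1
x_1 = 0.8750, f(x_1) = 0.416862, coefficient = 4
x_2 = 1.5000, f(x_2) = 0.223130, coefficient = 2
x_3 = 2.1250, f(x_3) = 0.119433, coefficient = 4
x_4 = 2.7500, f(x_4) = 0.063928, coefficient = 1

I ≈ (0.625000/3) × 3.434169 = 0.715452
Exact value: 0.714873
Error: 0.000579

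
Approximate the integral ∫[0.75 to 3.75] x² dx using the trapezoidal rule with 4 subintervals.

f(x) = x²
a = 0.75, b = 3.75, n = 4
h = (b - a)/n = 0.750000

Trapezoidal rule: (h/2)[f(x₀) + 2f(x₁) + 2f(x₂) + ... + f(xₙ)]

x_0 = 0.7500, f(x_0) = 0.562500, coefficient = 1
x_1 = 1.5000, f(x_1) = 2.250000, coefficient = 2
x_2 = 2.2500, f(x_2) = 5.062500, coefficient = 2
x_3 = 3.0000, f(x_3) = 9.000000, coefficient = 2
x_4 = 3.7500, f(x_4) = 14.062500, coefficient = 1

I ≈ (0.750000/2) × 47.250000 = 17.718750
Exact value: 17.437500
Error: 0.281250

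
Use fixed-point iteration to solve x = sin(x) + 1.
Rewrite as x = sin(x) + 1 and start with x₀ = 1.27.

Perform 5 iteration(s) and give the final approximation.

Equation: x = sin(x) + 1
Fixed-point form: x = sin(x) + 1
x₀ = 1.27

x_1 = g(1.270000) = 1.955101
x_2 = g(1.955101) = 1.927059
x_3 = g(1.927059) = 1.937207
x_4 = g(1.937207) = 1.933619
x_5 = g(1.933619) = 1.934899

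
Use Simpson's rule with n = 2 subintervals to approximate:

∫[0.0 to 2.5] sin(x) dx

f(x) = sin(x)
a = 0.0, b = 2.5, n = 2
h = (b - a)/n = 1.250000

Simpson's rule: (h/3)[f(x₀) + 4f(x₁) + 2f(x₂) + ... + f(xₙ)]

x_0 = 0.0000, f(x_0) = 0.000000, coefficient = 1
x_1 = 1.2500, f(x_1) = 0.948985, coefficient = 4
x_2 = 2.5000, f(x_2) = 0.598472, coefficient = 1

I ≈ (1.250000/3) × 4.394411 = 1.831004
Exact value: 1.801144
Error: 0.029861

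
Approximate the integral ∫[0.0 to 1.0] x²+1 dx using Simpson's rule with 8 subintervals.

f(x) = x²+1
a = 0.0, b = 1.0, n = 8
h = (b - a)/n = 0.125000

Simpson's rule: (h/3)[f(x₀) + 4f(x₁) + 2f(x₂) + ... + f(xₙ)]

x_0 = 0.0000, f(x_0) = 1.000000, coefficient = 1
x_1 = 0.1250, f(x_1) = 1.015625, coefficient = 4
x_2 = 0.2500, f(x_2) = 1.062500, coefficient = 2
x_3 = 0.3750, f(x_3) = 1.140625, coefficient = 4
x_4 = 0.5000, f(x_4) = 1.250000, coefficient = 2
x_5 = 0.6250, f(x_5) = 1.390625, coefficient = 4
x_6 = 0.7500, f(x_6) = 1.562500, coefficient = 2
x_7 = 0.8750, f(x_7) = 1.765625, coefficient = 4
x_8 = 1.0000, f(x_8) = 2.000000, coefficient = 1

I ≈ (0.125000/3) × 32.000000 = 1.333333
Exact value: 1.333333
Error: 0.000000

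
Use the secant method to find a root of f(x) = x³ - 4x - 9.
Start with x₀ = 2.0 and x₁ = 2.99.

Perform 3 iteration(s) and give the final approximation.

f(x) = x³ - 4x - 9
x₀ = 2.0, x₁ = 2.99

Secant formula: x_{n+1} = x_n - f(x_n)(x_n - x_{n-1})/(f(x_n) - f(x_{n-1}))

Iteration 1:
  f(2.000000) = -9.000000
  f(2.990000) = 5.770899
  x_2 = 2.990000 - 5.770899×(2.990000 - 2.000000)/(5.770899 - (-9.000000))
       = 2.603213
Iteration 2:
  f(2.990000) = 5.770899
  f(2.603213) = -1.771610
  x_3 = 2.603213 - (-1.771610)×(2.603213 - 2.990000)/(-1.771610 - 5.770899)
       = 2.694063
Iteration 3:
  f(2.603213) = -1.771610
  f(2.694063) = -0.222810
  x_4 = 2.694063 - (-0.222810)×(2.694063 - 2.603213)/(-0.222810 - (-1.771610))
       = 2.707133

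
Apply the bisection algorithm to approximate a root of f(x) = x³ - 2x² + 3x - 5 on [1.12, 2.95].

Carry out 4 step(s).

f(x) = x³ - 2x² + 3x - 5
Initial interval: [1.12, 2.95]

Iteration 1:
  c_1 = (1.120000 + 2.950000)/2 = 2.035000
  f(c_1) = f(2.035000) = 1.249943
  f(a) × f(c) < 0, new interval: [1.120000, 2.035000]
Iteration 2:
  c_2 = (1.120000 + 2.035000)/2 = 1.577500
  f(c_2) = f(1.577500) = -1.318894
  f(a) × f(c) ≥ 0, new interval: [1.577500, 2.035000]
Iteration 3:
  c_3 = (1.577500 + 2.035000)/2 = 1.806250
  f(c_3) = f(1.806250) = -0.213367
  f(a) × f(c) ≥ 0, new interval: [1.806250, 2.035000]
Iteration 4:
  c_4 = (1.806250 + 2.035000)/2 = 1.920625
  f(c_4) = f(1.920625) = 0.469076
  f(a) × f(c) < 0, new interval: [1.806250, 1.920625]

After 4 iteration(s), the approximation is c_4 = 1.920625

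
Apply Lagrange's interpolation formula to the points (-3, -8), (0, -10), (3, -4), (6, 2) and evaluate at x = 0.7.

Lagrange interpolation formula:
P(x) = Σ yᵢ × Lᵢ(x)
where Lᵢ(x) = Π_{j≠i} (x - xⱼ)/(xᵢ - xⱼ)

L_0(0.7) = (0.7 - 0)/(-3 - 0) × (0.7 - 3)/(-3 - 3) × (0.7 - 6)/(-3 - 6) = -0.052673
L_1(0.7) = (0.7 - (-3))/(0 - (-3)) × (0.7 - 3)/(0 - 3) × (0.7 - 6)/(0 - 6) = 0.835241
L_2(0.7) = (0.7 - (-3))/(3 - (-3)) × (0.7 - 0)/(3 - 0) × (0.7 - 6)/(3 - 6) = 0.254204
L_3(0.7) = (0.7 - (-3))/(6 - (-3)) × (0.7 - 0)/(6 - 0) × (0.7 - 3)/(6 - 3) = -0.036772

P(0.7) = (-8)×L_0(0.7) + (-10)×L_1(0.7) + (-4)×L_2(0.7) + 2×L_3(0.7)
P(0.7) = -9.021383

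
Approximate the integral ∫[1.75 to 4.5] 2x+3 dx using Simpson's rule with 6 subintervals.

f(x) = 2x+3
a = 1.75, b = 4.5, n = 6
h = (b - a)/n = 0.458333

Simpson's rule: (h/3)[f(x₀) + 4f(x₁) + 2f(x₂) + ... + f(xₙ)]

x_0 = 1.7500, f(x_0) = 6.500000, coefficient = 1
x_1 = 2.2083, f(x_1) = 7.416667, coefficient = 4
x_2 = 2.6667, f(x_2) = 8.333333, coefficient = 2
x_3 = 3.1250, f(x_3) = 9.250000, coefficient = 4
x_4 = 3.5833, f(x_4) = 10.166667, coefficient = 2
x_5 = 4.0417, f(x_5) = 11.083333, coefficient = 4
x_6 = 4.5000, f(x_6) = 12.000000, coefficient = 1

I ≈ (0.458333/3) × 166.500000 = 25.437500
Exact value: 25.437500
Error: 0.000000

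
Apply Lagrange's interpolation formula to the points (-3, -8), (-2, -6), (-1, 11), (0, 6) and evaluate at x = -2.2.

Lagrange interpolation formula:
P(x) = Σ yᵢ × Lᵢ(x)
where Lᵢ(x) = Π_{j≠i} (x - xⱼ)/(xᵢ - xⱼ)

L_0(-2.2) = (-2.2 - (-2))/(-3 - (-2)) × (-2.2 - (-1))/(-3 - (-1)) × (-2.2 - 0)/(-3 - 0) = 0.088000
L_1(-2.2) = (-2.2 - (-3))/(-2 - (-3)) × (-2.2 - (-1))/(-2 - (-1)) × (-2.2 - 0)/(-2 - 0) = 1.056000
L_2(-2.2) = (-2.2 - (-3))/(-1 - (-3)) × (-2.2 - (-2))/(-1 - (-2)) × (-2.2 - 0)/(-1 - 0) = -0.176000
L_3(-2.2) = (-2.2 - (-3))/(0 - (-3)) × (-2.2 - (-2))/(0 - (-2)) × (-2.2 - (-1))/(0 - (-1)) = 0.032000

P(-2.2) = (-8)×L_0(-2.2) + (-6)×L_1(-2.2) + 11×L_2(-2.2) + 6×L_3(-2.2)
P(-2.2) = -8.784000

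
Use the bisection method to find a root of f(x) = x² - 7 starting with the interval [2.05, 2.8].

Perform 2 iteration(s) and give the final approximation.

f(x) = x² - 7
Initial interval: [2.05, 2.8]

Iteration 1:
  c_1 = (2.050000 + 2.800000)/2 = 2.425000
  f(c_1) = f(2.425000) = -1.119375
  f(a) × f(c) ≥ 0, new interval: [2.425000, 2.800000]
Iteration 2:
  c_2 = (2.425000 + 2.800000)/2 = 2.612500
  f(c_2) = f(2.612500) = -0.174844
  f(a) × f(c) ≥ 0, new interval: [2.612500, 2.800000]

After 2 iteration(s), the approximation is c_2 = 2.612500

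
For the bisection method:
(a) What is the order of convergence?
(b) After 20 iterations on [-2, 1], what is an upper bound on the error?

(a) Bisection has linear (order 1) convergence; the error is halved each step.

(b) Error bound = (b-a)/2^n = (1 - (-2))/2^{20}
    = 3/2^{20}

(a) 1 (linear); (b) error ≤ 2.86e-06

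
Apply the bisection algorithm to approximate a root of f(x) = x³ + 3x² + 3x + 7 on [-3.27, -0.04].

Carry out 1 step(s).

f(x) = x³ + 3x² + 3x + 7
Initial interval: [-3.27, -0.04]

Iteration 1:
  c_1 = (-3.270000 + (-0.040000))/2 = -1.655000
  f(c_1) = f(-1.655000) = 5.718989
  f(a) × f(c) < 0, new interval: [-3.270000, -1.655000]

After 1 iteration(s), the approximation is c_1 = -1.655000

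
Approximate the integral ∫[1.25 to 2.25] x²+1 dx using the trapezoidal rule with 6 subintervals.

f(x) = x²+1
a = 1.25, b = 2.25, n = 6
h = (b - a)/n = 0.166667

Trapezoidal rule: (h/2)[f(x₀) + 2f(x₁) + 2f(x₂) + ... + f(xₙ)]

x_0 = 1.2500, f(x_0) = 2.562500, coefficient = 1
x_1 = 1.4167, f(x_1) = 3.006944, coefficient = 2
x_2 = 1.5833, f(x_2) = 3.506944, coefficient = 2
x_3 = 1.7500, f(x_3) = 4.062500, coefficient = 2
x_4 = 1.9167, f(x_4) = 4.673611, coefficient = 2
x_5 = 2.0833, f(x_5) = 5.340278, coefficient = 2
x_6 = 2.2500, f(x_6) = 6.062500, coefficient = 1

I ≈ (0.166667/2) × 49.805556 = 4.150463
Exact value: 4.145833
Error: 0.004630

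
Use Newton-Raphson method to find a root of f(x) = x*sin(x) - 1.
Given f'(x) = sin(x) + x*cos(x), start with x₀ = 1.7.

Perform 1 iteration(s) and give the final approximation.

f(x) = x*sin(x) - 1
f'(x) = sin(x) + x*cos(x)
x₀ = 1.7

Newton-Raphson formula: x_{n+1} = x_n - f(x_n)/f'(x_n)

Iteration 1:
  f(1.700000) = 0.685830
  f'(1.700000) = 0.772629
  x_1 = 1.700000 - 0.685830/0.772629 = 0.812342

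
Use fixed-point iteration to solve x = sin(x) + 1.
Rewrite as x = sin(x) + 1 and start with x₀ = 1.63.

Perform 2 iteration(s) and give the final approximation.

Equation: x = sin(x) + 1
Fixed-point form: x = sin(x) + 1
x₀ = 1.63

x_1 = g(1.630000) = 1.998248
x_2 = g(1.998248) = 1.910025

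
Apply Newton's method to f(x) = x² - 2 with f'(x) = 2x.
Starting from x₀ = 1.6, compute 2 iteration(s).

f(x) = x² - 2
f'(x) = 2x
x₀ = 1.6

Newton-Raphson formula: x_{n+1} = x_n - f(x_n)/f'(x_n)

Iteration 1:
  f(1.600000) = 0.560000
  f'(1.600000) = 3.200000
  x_1 = 1.600000 - 0.560000/3.200000 = 1.425000
Iteration 2:
  f(1.425000) = 0.030625
  f'(1.425000) = 2.850000
  x_2 = 1.425000 - 0.030625/2.850000 = 1.414254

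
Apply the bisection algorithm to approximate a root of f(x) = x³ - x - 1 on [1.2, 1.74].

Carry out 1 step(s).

f(x) = x³ - x - 1
Initial interval: [1.2, 1.74]

Iteration 1:
  c_1 = (1.200000 + 1.740000)/2 = 1.470000
  f(c_1) = f(1.470000) = 0.706523
  f(a) × f(c) < 0, new interval: [1.200000, 1.470000]

After 1 iteration(s), the approximation is c_1 = 1.470000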